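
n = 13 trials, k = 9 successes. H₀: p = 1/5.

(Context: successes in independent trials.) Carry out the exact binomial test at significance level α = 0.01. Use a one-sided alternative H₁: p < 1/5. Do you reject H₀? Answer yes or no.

reject H₀: no

Exact binomial: n=13, k=9, p₀=1/5=0.2000
P(X≤9) from Σ C(n,i)·p₀^i·(1−p₀)^(n−i)
p-value (one-sided, H₁ less) = 0.99998
At α=0.01: p ≥ α → fail to reject H₀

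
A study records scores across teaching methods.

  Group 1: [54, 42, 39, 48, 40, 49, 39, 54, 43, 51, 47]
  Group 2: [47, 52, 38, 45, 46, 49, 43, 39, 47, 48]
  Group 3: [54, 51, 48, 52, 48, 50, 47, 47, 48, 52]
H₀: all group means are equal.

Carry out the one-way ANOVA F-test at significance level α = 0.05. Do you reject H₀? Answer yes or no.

reject H₀: no

Group means [46.00, 45.40, 49.70], grand mean 47.000
SSB = Σnᵢ(x̄ᵢ−x̄)² = 109.500; SSW = ΣΣ(x−x̄ᵢ)² = 550.500
MSB = 109.500/2 = 54.7500; MSW = 550.500/28 = 19.6607
F = MSB/MSW = 2.7847
df = (2, 28)
p-value (upper-tail) = 0.07888
At α=0.05: p ≥ α → fail to reject H₀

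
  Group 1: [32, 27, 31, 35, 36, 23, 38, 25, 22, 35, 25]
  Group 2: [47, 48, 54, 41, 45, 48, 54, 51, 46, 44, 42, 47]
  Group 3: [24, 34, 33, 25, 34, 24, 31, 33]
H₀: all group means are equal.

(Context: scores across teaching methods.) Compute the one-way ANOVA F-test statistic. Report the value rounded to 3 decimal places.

Group means [29.91, 47.25, 29.75], grand mean 36.581
SSB = Σnᵢ(x̄ᵢ−x̄)² = 2228.889; SSW = ΣΣ(x−x̄ᵢ)² = 664.659
MSB = 2228.889/2 = 1114.4446; MSW = 664.659/28 = 23.7378
F = MSB/MSW = 46.9481
df = (2, 28)

test statistic = 46.948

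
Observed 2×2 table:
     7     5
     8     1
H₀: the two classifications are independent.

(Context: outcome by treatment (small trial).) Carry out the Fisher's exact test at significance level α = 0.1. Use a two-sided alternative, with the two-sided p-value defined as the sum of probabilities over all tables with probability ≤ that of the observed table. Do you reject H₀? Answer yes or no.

reject H₀: no

Margins: r₁=12, r₂=9, c₁=15, c₂=6, n=21
p_obs = C(12,7)·C(9,8)/C(21,15); sum pmf over tables with pmf ≤ p_obs
p-value (two-sided) = 0.17780
At α=0.1: p ≥ α → fail to reject H₀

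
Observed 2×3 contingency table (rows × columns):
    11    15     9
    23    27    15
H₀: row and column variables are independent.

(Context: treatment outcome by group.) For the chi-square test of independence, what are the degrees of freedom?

degrees of freedom = 2

df = (r−1)(c−1) = (2−1)·(3−1) = 2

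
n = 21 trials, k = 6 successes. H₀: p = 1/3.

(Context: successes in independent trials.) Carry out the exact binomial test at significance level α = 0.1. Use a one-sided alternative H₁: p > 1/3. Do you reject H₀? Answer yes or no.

reject H₀: no

Exact binomial: n=21, k=6, p₀=1/3=0.3333
P(X≥6) from Σ C(n,i)·p₀^i·(1−p₀)^(n−i)
p-value (one-sided, H₁ greater) = 0.75135
At α=0.1: p ≥ α → fail to reject H₀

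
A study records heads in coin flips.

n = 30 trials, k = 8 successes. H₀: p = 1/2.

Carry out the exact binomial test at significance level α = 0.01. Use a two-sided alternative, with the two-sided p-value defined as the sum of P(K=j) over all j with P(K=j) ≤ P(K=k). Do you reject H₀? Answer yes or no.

Exact binomial: n=30, k=8, p₀=1/2=0.5000
P(X=j) = C(n,j)·p₀^j·(1−p₀)^(n−j); p = Σ P(X=j) over j with P(X=j) ≤ P(X=8)
p-value (two-sided) = 0.01612
At α=0.01: p ≥ α → fail to reject H₀

reject H₀: no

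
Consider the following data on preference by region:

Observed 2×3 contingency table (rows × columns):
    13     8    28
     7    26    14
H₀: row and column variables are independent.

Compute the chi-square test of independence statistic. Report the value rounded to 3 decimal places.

test statistic = 15.961

Row totals [49, 47], col totals [20, 34, 42], n=96
χ² = (13−10.21)²/10.21 + (8−17.35)²/17.35 + (28−21.44)²/21.44 + (7−9.79)²/9.79 + (26−16.65)²/16.65 + (14−20.56)²/20.56 = 15.9613
df = 2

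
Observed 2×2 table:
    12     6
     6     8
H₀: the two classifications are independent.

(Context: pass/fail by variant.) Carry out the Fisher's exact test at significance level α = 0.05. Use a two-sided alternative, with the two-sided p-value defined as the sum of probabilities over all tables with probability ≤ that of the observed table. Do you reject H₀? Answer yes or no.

Margins: r₁=18, r₂=14, c₁=18, c₂=14, n=32
p_obs = C(18,12)·C(14,6)/C(32,18); sum pmf over tables with pmf ≤ p_obs
p-value (two-sided) = 0.28312
At α=0.05: p ≥ α → fail to reject H₀

reject H₀: no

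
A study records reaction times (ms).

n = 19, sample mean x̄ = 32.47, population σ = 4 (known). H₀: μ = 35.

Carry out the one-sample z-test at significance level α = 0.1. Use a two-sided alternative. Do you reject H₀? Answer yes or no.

SE = σ/√n = 4/√19 = 0.9177
z = (x̄−μ₀)/SE = (32.47−35)/0.9177 = -2.7570
p-value (two-sided) = 0.00583
At α=0.1: p < α → reject H₀

reject H₀: yes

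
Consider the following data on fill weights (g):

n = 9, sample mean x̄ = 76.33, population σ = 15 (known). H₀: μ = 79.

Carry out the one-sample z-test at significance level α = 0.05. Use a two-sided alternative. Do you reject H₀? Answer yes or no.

reject H₀: no

SE = σ/√n = 15/√9 = 5.0000
z = (x̄−μ₀)/SE = (76.33−79)/5.0000 = -0.5340
p-value (two-sided) = 0.59334
At α=0.05: p ≥ α → fail to reject H₀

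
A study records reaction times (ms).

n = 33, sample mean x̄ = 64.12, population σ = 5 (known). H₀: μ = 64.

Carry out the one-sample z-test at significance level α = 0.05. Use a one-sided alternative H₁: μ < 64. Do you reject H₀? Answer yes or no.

SE = σ/√n = 5/√33 = 0.8704
z = (x̄−μ₀)/SE = (64.12−64)/0.8704 = 0.1379
p-value (one-sided, H₁ less) = 0.55483
At α=0.05: p ≥ α → fail to reject H₀

reject H₀: no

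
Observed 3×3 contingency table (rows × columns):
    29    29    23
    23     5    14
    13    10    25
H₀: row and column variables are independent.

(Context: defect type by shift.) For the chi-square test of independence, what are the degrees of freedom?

degrees of freedom = 4

df = (r−1)(c−1) = (3−1)·(3−1) = 4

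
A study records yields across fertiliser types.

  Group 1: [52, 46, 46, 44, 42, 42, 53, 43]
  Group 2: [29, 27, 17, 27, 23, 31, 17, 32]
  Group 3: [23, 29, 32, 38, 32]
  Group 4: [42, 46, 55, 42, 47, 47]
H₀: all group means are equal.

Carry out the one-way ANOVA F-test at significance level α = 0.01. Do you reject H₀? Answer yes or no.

Group means [46.00, 25.38, 30.80, 46.50], grand mean 37.185
SSB = Σnᵢ(x̄ᵢ−x̄)² = 2461.899; SSW = ΣΣ(x−x̄ᵢ)² = 602.175
MSB = 2461.899/3 = 820.6330; MSW = 602.175/23 = 26.1815
F = MSB/MSW = 31.3440
df = (3, 23)
p-value (upper-tail) = 0.00000
At α=0.01: p < α → reject H₀

reject H₀: yes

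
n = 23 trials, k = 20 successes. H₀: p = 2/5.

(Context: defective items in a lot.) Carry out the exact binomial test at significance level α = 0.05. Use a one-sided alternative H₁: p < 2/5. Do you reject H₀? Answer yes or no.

Exact binomial: n=23, k=20, p₀=2/5=0.4000
P(X≤20) from Σ C(n,i)·p₀^i·(1−p₀)^(n−i)
p-value (one-sided, H₁ less) = 1.00000
At α=0.05: p ≥ α → fail to reject H₀

reject H₀: no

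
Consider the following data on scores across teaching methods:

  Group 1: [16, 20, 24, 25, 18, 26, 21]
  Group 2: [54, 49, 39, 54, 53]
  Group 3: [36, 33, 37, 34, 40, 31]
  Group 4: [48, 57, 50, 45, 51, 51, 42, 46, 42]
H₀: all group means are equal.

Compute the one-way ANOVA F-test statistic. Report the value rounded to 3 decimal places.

test statistic = 56.190

Group means [21.43, 49.80, 35.17, 48.00], grand mean 38.593
SSB = Σnᵢ(x̄ᵢ−x̄)² = 3557.171; SSW = ΣΣ(x−x̄ᵢ)² = 485.348
MSB = 3557.171/3 = 1185.7236; MSW = 485.348/23 = 21.1021
F = MSB/MSW = 56.1899
df = (3, 23)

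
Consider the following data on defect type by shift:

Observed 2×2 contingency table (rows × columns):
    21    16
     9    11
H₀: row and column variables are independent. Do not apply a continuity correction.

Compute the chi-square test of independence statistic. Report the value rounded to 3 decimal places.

test statistic = 0.720

Row totals [37, 20], col totals [30, 27], n=57
χ² = (21−19.47)²/19.47 + (16−17.53)²/17.53 + (9−10.53)²/10.53 + (11−9.47)²/9.47 = 0.7198
df = 1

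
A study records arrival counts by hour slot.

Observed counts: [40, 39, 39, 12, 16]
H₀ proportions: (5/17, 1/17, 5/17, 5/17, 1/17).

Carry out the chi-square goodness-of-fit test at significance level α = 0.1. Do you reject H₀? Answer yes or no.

reject H₀: yes

n = 146; E_i = n·p_i = [42.94, 8.59, 42.94, 42.94, 8.59]
χ² = (40−42.94)²/42.94 + (39−8.59)²/8.59 + (39−42.94)²/42.94 + (12−42.94)²/42.94 + (16−8.59)²/8.59 = 136.9452
df = 4
p-value (upper-tail) = 0.00000
At α=0.1: p < α → reject H₀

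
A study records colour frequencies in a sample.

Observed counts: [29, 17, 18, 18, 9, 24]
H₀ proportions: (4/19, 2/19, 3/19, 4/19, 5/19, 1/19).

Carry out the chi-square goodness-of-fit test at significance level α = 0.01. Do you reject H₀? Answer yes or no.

reject H₀: yes

n = 115; E_i = n·p_i = [24.21, 12.11, 18.16, 24.21, 30.26, 6.05]
χ² = (29−24.21)²/24.21 + (17−12.11)²/12.11 + (18−18.16)²/18.16 + (18−24.21)²/24.21 + (9−30.26)²/30.26 + (24−6.05)²/6.05 = 72.6787
df = 5
p-value (upper-tail) = 0.00000
At α=0.01: p < α → reject H₀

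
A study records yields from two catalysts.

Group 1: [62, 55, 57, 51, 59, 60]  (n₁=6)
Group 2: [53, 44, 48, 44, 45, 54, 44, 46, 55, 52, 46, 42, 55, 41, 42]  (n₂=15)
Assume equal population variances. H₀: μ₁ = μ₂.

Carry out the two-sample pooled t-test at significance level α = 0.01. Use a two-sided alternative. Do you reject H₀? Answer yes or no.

reject H₀: yes

x̄₁=57.333, s₁=3.933, n₁=6
x̄₂=47.400, s₂=5.040, n₂=15
s_p² = [5·3.933² + 14·5.040²]/19 = 22.7860
SE = √(s_p²·(1/6+1/15)) = 2.3058
t = (57.333−47.400)/2.3058 = 4.3080
df = 19
p-value (two-sided) = 0.00038
At α=0.01: p < α → reject H₀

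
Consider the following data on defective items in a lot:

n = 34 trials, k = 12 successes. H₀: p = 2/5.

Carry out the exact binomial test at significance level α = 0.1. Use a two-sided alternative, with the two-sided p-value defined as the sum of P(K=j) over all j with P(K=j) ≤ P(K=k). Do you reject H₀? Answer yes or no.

reject H₀: no

Exact binomial: n=34, k=12, p₀=2/5=0.4000
P(X=j) = C(n,j)·p₀^j·(1−p₀)^(n−j); p = Σ P(X=j) over j with P(X=j) ≤ P(X=12)
p-value (two-sided) = 0.60534
At α=0.1: p ≥ α → fail to reject H₀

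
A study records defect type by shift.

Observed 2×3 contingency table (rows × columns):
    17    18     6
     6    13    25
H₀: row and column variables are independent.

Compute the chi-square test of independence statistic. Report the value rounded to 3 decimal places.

test statistic = 17.629

Row totals [41, 44], col totals [23, 31, 31], n=85
χ² = (17−11.09)²/11.09 + (18−14.95)²/14.95 + (6−14.95)²/14.95 + (6−11.91)²/11.91 + (13−16.05)²/16.05 + (25−16.05)²/16.05 = 17.6286
df = 2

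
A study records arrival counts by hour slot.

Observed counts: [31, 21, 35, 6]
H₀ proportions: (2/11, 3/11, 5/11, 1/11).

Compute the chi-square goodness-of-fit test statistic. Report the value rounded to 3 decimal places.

n = 93; E_i = n·p_i = [16.91, 25.36, 42.27, 8.45]
χ² = (31−16.91)²/16.91 + (21−25.36)²/25.36 + (35−42.27)²/42.27 + (6−8.45)²/8.45 = 14.4570
df = 3

test statistic = 14.457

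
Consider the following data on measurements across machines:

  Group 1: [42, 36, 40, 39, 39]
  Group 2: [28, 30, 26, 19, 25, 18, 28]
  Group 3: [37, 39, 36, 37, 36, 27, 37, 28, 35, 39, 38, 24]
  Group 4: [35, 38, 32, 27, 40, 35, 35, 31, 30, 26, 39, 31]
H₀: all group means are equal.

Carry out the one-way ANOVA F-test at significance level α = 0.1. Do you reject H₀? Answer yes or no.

reject H₀: yes

Group means [39.20, 24.86, 34.42, 33.25], grand mean 32.833
SSB = Σnᵢ(x̄ᵢ−x̄)² = 680.176; SSW = ΣΣ(x−x̄ᵢ)² = 656.824
MSB = 680.176/3 = 226.7254; MSW = 656.824/32 = 20.5257
F = MSB/MSW = 11.0459
df = (3, 32)
p-value (upper-tail) = 0.00004
At α=0.1: p < α → reject H₀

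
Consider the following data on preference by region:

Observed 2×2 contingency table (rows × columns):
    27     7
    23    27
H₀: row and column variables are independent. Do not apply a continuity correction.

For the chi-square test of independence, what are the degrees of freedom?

df = (r−1)(c−1) = (2−1)·(2−1) = 1

degrees of freedom = 1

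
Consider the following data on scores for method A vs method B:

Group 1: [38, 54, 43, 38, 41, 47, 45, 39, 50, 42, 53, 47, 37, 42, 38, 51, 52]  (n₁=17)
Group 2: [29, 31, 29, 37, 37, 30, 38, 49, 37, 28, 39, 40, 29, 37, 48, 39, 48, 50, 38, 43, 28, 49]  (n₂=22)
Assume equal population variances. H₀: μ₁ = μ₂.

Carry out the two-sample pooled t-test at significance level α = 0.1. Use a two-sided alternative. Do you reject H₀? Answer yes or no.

reject H₀: yes

x̄₁=44.529, s₁=5.832, n₁=17
x̄₂=37.864, s₂=7.485, n₂=22
s_p² = [16·5.832² + 21·7.485²]/37 = 46.5088
SE = √(s_p²·(1/17+1/22)) = 2.2022
t = (44.529−37.864)/2.2022 = 3.0268
df = 37
p-value (two-sided) = 0.00448
At α=0.1: p < α → reject H₀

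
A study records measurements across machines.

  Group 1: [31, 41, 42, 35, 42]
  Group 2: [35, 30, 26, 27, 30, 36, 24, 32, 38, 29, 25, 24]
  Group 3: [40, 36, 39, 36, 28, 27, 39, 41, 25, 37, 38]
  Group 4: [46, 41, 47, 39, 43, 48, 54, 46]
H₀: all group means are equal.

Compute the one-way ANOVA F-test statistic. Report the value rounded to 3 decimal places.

test statistic = 16.078

Group means [38.20, 29.67, 35.09, 45.50], grand mean 36.028
SSB = Σnᵢ(x̄ᵢ−x̄)² = 1236.596; SSW = ΣΣ(x−x̄ᵢ)² = 820.376
MSB = 1236.596/3 = 412.1988; MSW = 820.376/32 = 25.6367
F = MSB/MSW = 16.0784
df = (3, 32)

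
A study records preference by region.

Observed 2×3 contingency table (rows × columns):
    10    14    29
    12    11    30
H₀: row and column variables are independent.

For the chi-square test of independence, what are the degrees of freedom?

degrees of freedom = 2

df = (r−1)(c−1) = (2−1)·(3−1) = 2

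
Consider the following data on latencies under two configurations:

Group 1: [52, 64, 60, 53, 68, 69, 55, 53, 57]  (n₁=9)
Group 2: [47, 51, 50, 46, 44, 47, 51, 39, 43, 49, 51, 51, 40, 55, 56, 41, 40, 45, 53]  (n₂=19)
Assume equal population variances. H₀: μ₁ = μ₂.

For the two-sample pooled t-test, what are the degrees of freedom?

degrees of freedom = 26

df = n₁ + n₂ − 2 = 9 + 19 − 2 = 26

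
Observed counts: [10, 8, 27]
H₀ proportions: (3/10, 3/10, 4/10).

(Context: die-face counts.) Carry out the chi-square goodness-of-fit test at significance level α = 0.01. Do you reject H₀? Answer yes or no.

n = 45; E_i = n·p_i = [13.50, 13.50, 18.00]
χ² = (10−13.50)²/13.50 + (8−13.50)²/13.50 + (27−18.00)²/18.00 = 7.6481
df = 2
p-value (upper-tail) = 0.02184
At α=0.01: p ≥ α → fail to reject H₀

reject H₀: no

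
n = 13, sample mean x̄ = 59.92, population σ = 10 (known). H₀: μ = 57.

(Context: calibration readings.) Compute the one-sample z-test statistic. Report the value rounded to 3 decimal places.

test statistic = 1.053

SE = σ/√n = 10/√13 = 2.7735
z = (x̄−μ₀)/SE = (59.92−57)/2.7735 = 1.0528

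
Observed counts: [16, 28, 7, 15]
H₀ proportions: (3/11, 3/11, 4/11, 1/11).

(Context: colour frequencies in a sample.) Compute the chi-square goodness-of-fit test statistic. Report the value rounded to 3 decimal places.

n = 66; E_i = n·p_i = [18.00, 18.00, 24.00, 6.00]
χ² = (16−18.00)²/18.00 + (28−18.00)²/18.00 + (7−24.00)²/24.00 + (15−6.00)²/6.00 = 31.3194
df = 3

test statistic = 31.319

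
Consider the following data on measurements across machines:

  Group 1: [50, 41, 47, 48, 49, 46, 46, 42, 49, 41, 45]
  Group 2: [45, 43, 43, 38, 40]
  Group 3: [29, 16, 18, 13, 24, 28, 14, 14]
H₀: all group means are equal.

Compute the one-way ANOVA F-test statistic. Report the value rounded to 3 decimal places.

test statistic = 81.932

Group means [45.82, 41.80, 19.50], grand mean 36.208
SSB = Σnᵢ(x̄ᵢ−x̄)² = 3405.522; SSW = ΣΣ(x−x̄ᵢ)² = 436.436
MSB = 3405.522/2 = 1702.7610; MSW = 436.436/21 = 20.7827
F = MSB/MSW = 81.9317
df = (2, 21)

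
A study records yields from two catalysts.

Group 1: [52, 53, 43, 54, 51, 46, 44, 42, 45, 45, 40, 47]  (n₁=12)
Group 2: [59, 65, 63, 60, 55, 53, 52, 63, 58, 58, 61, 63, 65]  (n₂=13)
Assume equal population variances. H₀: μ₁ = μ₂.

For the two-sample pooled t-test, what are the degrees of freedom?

df = n₁ + n₂ − 2 = 12 + 13 − 2 = 23

degrees of freedom = 23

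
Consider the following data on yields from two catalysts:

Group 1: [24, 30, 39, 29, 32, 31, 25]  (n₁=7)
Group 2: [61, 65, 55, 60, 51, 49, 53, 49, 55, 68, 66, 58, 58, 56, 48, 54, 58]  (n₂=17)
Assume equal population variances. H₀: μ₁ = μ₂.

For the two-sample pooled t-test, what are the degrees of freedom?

df = n₁ + n₂ − 2 = 7 + 17 − 2 = 22

degrees of freedom = 22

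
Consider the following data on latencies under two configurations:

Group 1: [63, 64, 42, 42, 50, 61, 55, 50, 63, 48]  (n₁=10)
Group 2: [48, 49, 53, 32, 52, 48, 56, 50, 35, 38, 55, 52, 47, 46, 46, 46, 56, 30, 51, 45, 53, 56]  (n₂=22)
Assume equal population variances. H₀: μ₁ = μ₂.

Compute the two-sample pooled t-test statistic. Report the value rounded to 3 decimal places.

x̄₁=53.800, s₁=8.613, n₁=10
x̄₂=47.455, s₂=7.564, n₂=22
s_p² = [9·8.613² + 21·7.564²]/30 = 62.3018
SE = √(s_p²·(1/10+1/22)) = 3.0103
t = (53.800−47.455)/3.0103 = 2.1079
df = 30

test statistic = 2.108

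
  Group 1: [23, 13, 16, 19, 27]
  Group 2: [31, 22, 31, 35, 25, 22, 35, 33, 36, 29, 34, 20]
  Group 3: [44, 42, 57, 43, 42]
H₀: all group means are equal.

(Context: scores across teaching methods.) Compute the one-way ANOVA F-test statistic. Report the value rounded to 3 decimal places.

test statistic = 25.456

Group means [19.60, 29.42, 45.60], grand mean 30.864
SSB = Σnᵢ(x̄ᵢ−x̄)² = 1745.274; SSW = ΣΣ(x−x̄ᵢ)² = 651.317
MSB = 1745.274/2 = 872.6371; MSW = 651.317/19 = 34.2798
F = MSB/MSW = 25.4563
df = (2, 19)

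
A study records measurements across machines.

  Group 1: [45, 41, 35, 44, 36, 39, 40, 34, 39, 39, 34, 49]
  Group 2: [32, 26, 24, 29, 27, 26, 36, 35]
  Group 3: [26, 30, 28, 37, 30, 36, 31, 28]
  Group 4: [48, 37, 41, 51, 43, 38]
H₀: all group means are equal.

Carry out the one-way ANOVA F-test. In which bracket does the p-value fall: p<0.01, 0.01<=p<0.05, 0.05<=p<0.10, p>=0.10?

Group means [39.58, 29.38, 30.75, 43.00], grand mean 35.706
SSB = Σnᵢ(x̄ᵢ−x̄)² = 1016.767; SSW = ΣΣ(x−x̄ᵢ)² = 636.292
MSB = 1016.767/3 = 338.9224; MSW = 636.292/30 = 21.2097
F = MSB/MSW = 15.9796
df = (3, 30)
p-value (upper-tail) = 0.00000
→ bracket: p<0.01

p-value bracket: p<0.01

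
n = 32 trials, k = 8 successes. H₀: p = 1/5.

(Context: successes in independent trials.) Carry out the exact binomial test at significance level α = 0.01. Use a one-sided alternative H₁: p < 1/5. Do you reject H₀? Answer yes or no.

reject H₀: no

Exact binomial: n=32, k=8, p₀=1/5=0.2000
P(X≤8) from Σ C(n,i)·p₀^i·(1−p₀)^(n−i)
p-value (one-sided, H₁ less) = 0.82540
At α=0.01: p ≥ α → fail to reject H₀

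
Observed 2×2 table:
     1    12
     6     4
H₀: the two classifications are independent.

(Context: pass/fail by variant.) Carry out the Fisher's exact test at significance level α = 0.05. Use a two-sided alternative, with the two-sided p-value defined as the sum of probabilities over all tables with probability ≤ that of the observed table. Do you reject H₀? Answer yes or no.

reject H₀: yes

Margins: r₁=13, r₂=10, c₁=7, c₂=16, n=23
p_obs = C(13,1)·C(10,6)/C(23,7); sum pmf over tables with pmf ≤ p_obs
p-value (two-sided) = 0.01862
At α=0.05: p < α → reject H₀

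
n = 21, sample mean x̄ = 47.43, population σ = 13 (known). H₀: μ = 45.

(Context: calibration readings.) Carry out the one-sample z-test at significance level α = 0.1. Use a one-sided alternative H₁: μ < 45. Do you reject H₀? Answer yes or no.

SE = σ/√n = 13/√21 = 2.8368
z = (x̄−μ₀)/SE = (47.43−45)/2.8368 = 0.8566
p-value (one-sided, H₁ less) = 0.80416
At α=0.1: p ≥ α → fail to reject H₀

reject H₀: no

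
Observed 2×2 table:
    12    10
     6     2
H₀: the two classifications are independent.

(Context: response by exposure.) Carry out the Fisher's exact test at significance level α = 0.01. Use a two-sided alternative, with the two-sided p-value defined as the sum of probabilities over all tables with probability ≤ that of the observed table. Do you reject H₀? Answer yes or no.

Margins: r₁=22, r₂=8, c₁=18, c₂=12, n=30
p_obs = C(22,12)·C(8,6)/C(30,18); sum pmf over tables with pmf ≤ p_obs
p-value (two-sided) = 0.41915
At α=0.01: p ≥ α → fail to reject H₀

reject H₀: no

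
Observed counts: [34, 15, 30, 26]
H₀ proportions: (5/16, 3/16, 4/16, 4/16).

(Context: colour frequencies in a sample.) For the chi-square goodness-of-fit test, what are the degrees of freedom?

degrees of freedom = 3

df = k − 1 = 4 − 1 = 3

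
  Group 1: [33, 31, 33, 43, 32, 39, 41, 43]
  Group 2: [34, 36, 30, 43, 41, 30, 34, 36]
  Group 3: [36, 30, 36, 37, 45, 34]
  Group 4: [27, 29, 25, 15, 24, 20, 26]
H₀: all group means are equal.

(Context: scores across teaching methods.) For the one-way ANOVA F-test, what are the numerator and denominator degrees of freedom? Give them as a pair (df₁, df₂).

k = 4 groups, N = 29 total
df = (k−1, N−k) = (4−1, 29−4) = (3, 25)

degrees of freedom = [3, 25]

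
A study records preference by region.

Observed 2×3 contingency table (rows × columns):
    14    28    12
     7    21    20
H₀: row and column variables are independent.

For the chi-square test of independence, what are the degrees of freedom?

df = (r−1)(c−1) = (2−1)·(3−1) = 2

degrees of freedom = 2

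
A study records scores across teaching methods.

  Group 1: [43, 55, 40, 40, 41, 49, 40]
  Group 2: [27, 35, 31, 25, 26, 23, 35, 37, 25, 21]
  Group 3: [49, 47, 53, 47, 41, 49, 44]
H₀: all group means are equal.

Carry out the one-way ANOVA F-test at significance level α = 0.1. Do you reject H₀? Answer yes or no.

reject H₀: yes

Group means [44.00, 28.50, 47.14], grand mean 38.458
SSB = Σnᵢ(x̄ᵢ−x̄)² = 1734.601; SSW = ΣΣ(x−x̄ᵢ)² = 575.357
MSB = 1734.601/2 = 867.3006; MSW = 575.357/21 = 27.3980
F = MSB/MSW = 31.6557
df = (2, 21)
p-value (upper-tail) = 0.00000
At α=0.1: p < α → reject H₀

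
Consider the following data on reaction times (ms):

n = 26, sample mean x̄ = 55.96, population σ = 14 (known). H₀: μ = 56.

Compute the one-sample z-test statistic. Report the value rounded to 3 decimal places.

SE = σ/√n = 14/√26 = 2.7456
z = (x̄−μ₀)/SE = (55.96−56)/2.7456 = -0.0146

test statistic = -0.015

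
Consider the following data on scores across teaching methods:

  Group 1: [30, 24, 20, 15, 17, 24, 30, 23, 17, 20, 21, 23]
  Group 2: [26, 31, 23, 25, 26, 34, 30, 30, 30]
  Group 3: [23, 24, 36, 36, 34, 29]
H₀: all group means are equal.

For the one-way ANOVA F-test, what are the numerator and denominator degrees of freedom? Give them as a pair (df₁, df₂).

degrees of freedom = [2, 24]

k = 3 groups, N = 27 total
df = (k−1, N−k) = (3−1, 27−3) = (2, 24)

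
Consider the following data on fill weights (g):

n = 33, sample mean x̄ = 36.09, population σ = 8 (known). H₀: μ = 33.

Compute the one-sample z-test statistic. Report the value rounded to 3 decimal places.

SE = σ/√n = 8/√33 = 1.3926
z = (x̄−μ₀)/SE = (36.09−33)/1.3926 = 2.2188

test statistic = 2.219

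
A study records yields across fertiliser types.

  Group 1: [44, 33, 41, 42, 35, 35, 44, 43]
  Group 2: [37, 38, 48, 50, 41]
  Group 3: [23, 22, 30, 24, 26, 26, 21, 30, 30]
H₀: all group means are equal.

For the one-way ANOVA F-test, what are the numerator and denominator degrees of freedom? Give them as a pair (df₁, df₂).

k = 3 groups, N = 22 total
df = (k−1, N−k) = (3−1, 22−3) = (2, 19)

degrees of freedom = [2, 19]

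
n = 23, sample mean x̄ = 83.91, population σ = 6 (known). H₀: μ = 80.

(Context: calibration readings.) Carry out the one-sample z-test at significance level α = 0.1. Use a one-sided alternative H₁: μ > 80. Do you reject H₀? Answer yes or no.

SE = σ/√n = 6/√23 = 1.2511
z = (x̄−μ₀)/SE = (83.91−80)/1.2511 = 3.1253
p-value (one-sided, H₁ greater) = 0.00089
At α=0.1: p < α → reject H₀

reject H₀: yes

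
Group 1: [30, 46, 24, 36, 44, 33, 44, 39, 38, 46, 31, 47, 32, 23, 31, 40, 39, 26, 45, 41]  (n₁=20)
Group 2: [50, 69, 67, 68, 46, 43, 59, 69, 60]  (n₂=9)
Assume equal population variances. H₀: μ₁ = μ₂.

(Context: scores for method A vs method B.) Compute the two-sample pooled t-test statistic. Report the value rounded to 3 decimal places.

x̄₁=36.750, s₁=7.629, n₁=20
x̄₂=59.000, s₂=10.320, n₂=9
s_p² = [19·7.629² + 8·10.320²]/27 = 72.5093
SE = √(s_p²·(1/20+1/9)) = 3.4179
t = (36.750−59.000)/3.4179 = -6.5098
df = 27

test statistic = -6.510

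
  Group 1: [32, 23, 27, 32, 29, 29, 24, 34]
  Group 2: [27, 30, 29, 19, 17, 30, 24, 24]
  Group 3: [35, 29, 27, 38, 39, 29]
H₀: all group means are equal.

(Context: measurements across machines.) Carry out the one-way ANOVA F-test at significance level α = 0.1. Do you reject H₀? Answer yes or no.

Group means [28.75, 25.00, 32.83], grand mean 28.500
SSB = Σnᵢ(x̄ᵢ−x̄)² = 211.167; SSW = ΣΣ(x−x̄ᵢ)² = 412.333
MSB = 211.167/2 = 105.5833; MSW = 412.333/19 = 21.7018
F = MSB/MSW = 4.8652
df = (2, 19)
p-value (upper-tail) = 0.01967
At α=0.1: p < α → reject H₀

reject H₀: yes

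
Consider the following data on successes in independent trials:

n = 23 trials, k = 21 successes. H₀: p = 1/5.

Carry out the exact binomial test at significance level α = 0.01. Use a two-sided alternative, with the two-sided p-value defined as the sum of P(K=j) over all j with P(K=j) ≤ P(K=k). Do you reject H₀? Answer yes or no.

reject H₀: yes

Exact binomial: n=23, k=21, p₀=1/5=0.2000
P(X=j) = C(n,j)·p₀^j·(1−p₀)^(n−j); p = Σ P(X=j) over j with P(X=j) ≤ P(X=21)
p-value (two-sided) = 0.00000
At α=0.01: p < α → reject H₀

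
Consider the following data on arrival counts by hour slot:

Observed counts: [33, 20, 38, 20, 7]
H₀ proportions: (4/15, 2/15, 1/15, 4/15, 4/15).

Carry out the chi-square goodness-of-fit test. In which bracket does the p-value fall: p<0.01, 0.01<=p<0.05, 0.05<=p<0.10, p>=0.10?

p-value bracket: p<0.01

n = 118; E_i = n·p_i = [31.47, 15.73, 7.87, 31.47, 31.47]
χ² = (33−31.47)²/31.47 + (20−15.73)²/15.73 + (38−7.87)²/7.87 + (20−31.47)²/31.47 + (7−31.47)²/31.47 = 139.8602
df = 4
p-value (upper-tail) = 0.00000
→ bracket: p<0.01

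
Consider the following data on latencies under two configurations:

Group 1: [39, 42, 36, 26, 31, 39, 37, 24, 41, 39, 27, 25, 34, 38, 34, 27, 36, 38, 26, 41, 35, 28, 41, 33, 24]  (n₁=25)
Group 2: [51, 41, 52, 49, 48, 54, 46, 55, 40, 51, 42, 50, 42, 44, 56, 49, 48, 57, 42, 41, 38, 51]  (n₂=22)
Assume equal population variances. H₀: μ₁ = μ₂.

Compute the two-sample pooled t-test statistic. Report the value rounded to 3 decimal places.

x̄₁=33.640, s₁=6.075, n₁=25
x̄₂=47.591, s₂=5.629, n₂=22
s_p² = [24·6.075² + 21·5.629²]/45 = 34.4684
SE = √(s_p²·(1/25+1/22)) = 1.7162
t = (33.640−47.591)/1.7162 = -8.1288
df = 45

test statistic = -8.129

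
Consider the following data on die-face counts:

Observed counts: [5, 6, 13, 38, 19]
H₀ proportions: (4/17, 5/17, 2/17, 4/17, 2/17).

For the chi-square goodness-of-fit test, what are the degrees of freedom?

df = k − 1 = 5 − 1 = 4

degrees of freedom = 4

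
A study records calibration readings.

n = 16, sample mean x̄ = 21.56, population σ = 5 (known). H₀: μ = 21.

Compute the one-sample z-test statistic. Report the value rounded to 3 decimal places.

SE = σ/√n = 5/√16 = 1.2500
z = (x̄−μ₀)/SE = (21.56−21)/1.2500 = 0.4480

test statistic = 0.448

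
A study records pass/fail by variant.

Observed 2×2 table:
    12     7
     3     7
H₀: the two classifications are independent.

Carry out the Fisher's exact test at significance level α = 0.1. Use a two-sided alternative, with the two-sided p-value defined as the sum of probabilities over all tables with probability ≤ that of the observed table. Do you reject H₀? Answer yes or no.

reject H₀: no

Margins: r₁=19, r₂=10, c₁=15, c₂=14, n=29
p_obs = C(19,12)·C(10,3)/C(29,15); sum pmf over tables with pmf ≤ p_obs
p-value (two-sided) = 0.12814
At α=0.1: p ≥ α → fail to reject H₀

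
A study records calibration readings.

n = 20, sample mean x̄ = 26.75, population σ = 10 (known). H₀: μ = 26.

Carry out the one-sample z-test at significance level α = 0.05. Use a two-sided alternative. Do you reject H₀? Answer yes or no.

reject H₀: no

SE = σ/√n = 10/√20 = 2.2361
z = (x̄−μ₀)/SE = (26.75−26)/2.2361 = 0.3354
p-value (two-sided) = 0.73732
At α=0.05: p ≥ α → fail to reject H₀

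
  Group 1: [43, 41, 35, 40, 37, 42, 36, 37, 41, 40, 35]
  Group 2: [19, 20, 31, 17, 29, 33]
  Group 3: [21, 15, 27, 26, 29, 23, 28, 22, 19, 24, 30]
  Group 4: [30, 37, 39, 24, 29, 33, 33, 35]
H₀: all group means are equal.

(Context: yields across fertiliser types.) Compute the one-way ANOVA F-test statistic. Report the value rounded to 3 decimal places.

Group means [38.82, 24.83, 24.00, 32.50], grand mean 30.556
SSB = Σnᵢ(x̄ᵢ−x̄)² = 1450.419; SSW = ΣΣ(x−x̄ᵢ)² = 694.470
MSB = 1450.419/3 = 483.4731; MSW = 694.470/32 = 21.7022
F = MSB/MSW = 22.2776
df = (3, 32)

test statistic = 22.278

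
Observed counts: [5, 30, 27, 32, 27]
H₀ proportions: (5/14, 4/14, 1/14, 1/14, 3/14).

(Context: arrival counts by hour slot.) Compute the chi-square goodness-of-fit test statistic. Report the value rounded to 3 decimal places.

test statistic = 136.554

n = 121; E_i = n·p_i = [43.21, 34.57, 8.64, 8.64, 25.93]
χ² = (5−43.21)²/43.21 + (30−34.57)²/34.57 + (27−8.64)²/8.64 + (32−8.64)²/8.64 + (27−25.93)²/25.93 = 136.5537
df = 4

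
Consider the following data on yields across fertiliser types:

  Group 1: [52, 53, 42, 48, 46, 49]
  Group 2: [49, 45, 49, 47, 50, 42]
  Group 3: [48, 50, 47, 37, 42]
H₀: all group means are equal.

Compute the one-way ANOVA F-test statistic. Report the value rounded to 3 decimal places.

test statistic = 1.009

Group means [48.33, 47.00, 44.80], grand mean 46.824
SSB = Σnᵢ(x̄ᵢ−x̄)² = 34.337; SSW = ΣΣ(x−x̄ᵢ)² = 238.133
MSB = 34.337/2 = 17.1686; MSW = 238.133/14 = 17.0095
F = MSB/MSW = 1.0094
df = (2, 14)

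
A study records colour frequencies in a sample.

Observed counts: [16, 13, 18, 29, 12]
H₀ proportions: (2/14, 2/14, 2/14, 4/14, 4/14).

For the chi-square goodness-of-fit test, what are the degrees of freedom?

degrees of freedom = 4

df = k − 1 = 5 − 1 = 4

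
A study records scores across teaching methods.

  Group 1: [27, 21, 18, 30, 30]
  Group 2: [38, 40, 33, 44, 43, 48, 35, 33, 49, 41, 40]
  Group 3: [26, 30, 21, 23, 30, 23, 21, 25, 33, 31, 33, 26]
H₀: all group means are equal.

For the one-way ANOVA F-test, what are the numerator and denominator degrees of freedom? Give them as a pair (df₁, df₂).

k = 3 groups, N = 28 total
df = (k−1, N−k) = (3−1, 28−3) = (2, 25)

degrees of freedom = [2, 25]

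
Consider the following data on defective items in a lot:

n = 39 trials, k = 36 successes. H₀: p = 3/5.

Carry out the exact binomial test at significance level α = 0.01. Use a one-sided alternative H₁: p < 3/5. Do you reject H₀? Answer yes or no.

reject H₀: no

Exact binomial: n=39, k=36, p₀=3/5=0.6000
P(X≤36) from Σ C(n,i)·p₀^i·(1−p₀)^(n−i)
p-value (one-sided, H₁ less) = 1.00000
At α=0.01: p ≥ α → fail to reject H₀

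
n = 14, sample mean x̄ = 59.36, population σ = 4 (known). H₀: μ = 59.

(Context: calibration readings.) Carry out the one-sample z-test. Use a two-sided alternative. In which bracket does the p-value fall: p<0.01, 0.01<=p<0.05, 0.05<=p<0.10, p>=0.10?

SE = σ/√n = 4/√14 = 1.0690
z = (x̄−μ₀)/SE = (59.36−59)/1.0690 = 0.3367
p-value (two-sided) = 0.73631
→ bracket: p>=0.10

p-value bracket: p>=0.10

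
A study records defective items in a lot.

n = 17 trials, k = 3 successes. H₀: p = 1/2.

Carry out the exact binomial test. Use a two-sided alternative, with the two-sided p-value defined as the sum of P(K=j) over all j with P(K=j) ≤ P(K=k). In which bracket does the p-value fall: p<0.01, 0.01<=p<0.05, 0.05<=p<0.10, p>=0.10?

Exact binomial: n=17, k=3, p₀=1/2=0.5000
P(X=j) = C(n,j)·p₀^j·(1−p₀)^(n−j); p = Σ P(X=j) over j with P(X=j) ≤ P(X=3)
p-value (two-sided) = 0.01273
→ bracket: 0.01<=p<0.05

p-value bracket: 0.01<=p<0.05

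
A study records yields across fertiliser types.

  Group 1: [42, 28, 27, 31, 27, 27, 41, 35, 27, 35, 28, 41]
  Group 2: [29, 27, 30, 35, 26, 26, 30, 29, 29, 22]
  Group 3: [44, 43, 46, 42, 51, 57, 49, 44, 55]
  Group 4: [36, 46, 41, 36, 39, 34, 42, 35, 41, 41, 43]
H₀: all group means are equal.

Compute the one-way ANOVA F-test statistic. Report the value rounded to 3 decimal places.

test statistic = 30.235

Group means [32.42, 28.30, 47.89, 39.45], grand mean 36.595
SSB = Σnᵢ(x̄ᵢ−x̄)² = 2135.486; SSW = ΣΣ(x−x̄ᵢ)² = 894.633
MSB = 2135.486/3 = 711.8287; MSW = 894.633/38 = 23.5430
F = MSB/MSW = 30.2353
df = (3, 38)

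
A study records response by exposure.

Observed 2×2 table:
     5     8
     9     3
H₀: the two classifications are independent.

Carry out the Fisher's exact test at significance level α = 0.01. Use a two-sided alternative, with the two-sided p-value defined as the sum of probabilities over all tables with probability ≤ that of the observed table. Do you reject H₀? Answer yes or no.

Margins: r₁=13, r₂=12, c₁=14, c₂=11, n=25
p_obs = C(13,5)·C(12,9)/C(25,14); sum pmf over tables with pmf ≤ p_obs
p-value (two-sided) = 0.11070
At α=0.01: p ≥ α → fail to reject H₀

reject H₀: no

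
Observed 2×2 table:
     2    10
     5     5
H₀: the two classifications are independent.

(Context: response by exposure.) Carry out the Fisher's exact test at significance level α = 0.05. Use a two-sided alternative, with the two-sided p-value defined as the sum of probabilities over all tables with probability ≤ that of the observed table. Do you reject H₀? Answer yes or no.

reject H₀: no

Margins: r₁=12, r₂=10, c₁=7, c₂=15, n=22
p_obs = C(12,2)·C(10,5)/C(22,7); sum pmf over tables with pmf ≤ p_obs
p-value (two-sided) = 0.17183
At α=0.05: p ≥ α → fail to reject H₀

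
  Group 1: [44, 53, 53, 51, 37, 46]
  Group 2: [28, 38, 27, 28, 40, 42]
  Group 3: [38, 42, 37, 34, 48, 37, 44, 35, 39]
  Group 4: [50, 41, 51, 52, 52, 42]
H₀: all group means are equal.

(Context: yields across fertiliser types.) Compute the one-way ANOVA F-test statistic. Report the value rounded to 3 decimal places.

test statistic = 8.948

Group means [47.33, 33.83, 39.33, 48.00], grand mean 41.815
SSB = Σnᵢ(x̄ᵢ−x̄)² = 849.907; SSW = ΣΣ(x−x̄ᵢ)² = 728.167
MSB = 849.907/3 = 283.3025; MSW = 728.167/23 = 31.6594
F = MSB/MSW = 8.9484
df = (3, 23)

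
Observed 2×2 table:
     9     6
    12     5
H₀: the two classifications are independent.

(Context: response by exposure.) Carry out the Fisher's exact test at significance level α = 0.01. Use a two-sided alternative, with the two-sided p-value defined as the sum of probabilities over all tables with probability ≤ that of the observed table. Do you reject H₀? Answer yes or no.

Margins: r₁=15, r₂=17, c₁=21, c₂=11, n=32
p_obs = C(15,9)·C(17,12)/C(32,21); sum pmf over tables with pmf ≤ p_obs
p-value (two-sided) = 0.71195
At α=0.01: p ≥ α → fail to reject H₀

reject H₀: no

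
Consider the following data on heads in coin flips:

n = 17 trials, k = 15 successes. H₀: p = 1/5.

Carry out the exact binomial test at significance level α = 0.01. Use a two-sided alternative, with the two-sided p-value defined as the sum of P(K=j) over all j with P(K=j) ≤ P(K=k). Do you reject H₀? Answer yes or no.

Exact binomial: n=17, k=15, p₀=1/5=0.2000
P(X=j) = C(n,j)·p₀^j·(1−p₀)^(n−j); p = Σ P(X=j) over j with P(X=j) ≤ P(X=15)
p-value (two-sided) = 0.00000
At α=0.01: p < α → reject H₀

reject H₀: yes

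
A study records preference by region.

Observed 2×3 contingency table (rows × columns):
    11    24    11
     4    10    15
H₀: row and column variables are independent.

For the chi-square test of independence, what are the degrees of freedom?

degrees of freedom = 2

df = (r−1)(c−1) = (2−1)·(3−1) = 2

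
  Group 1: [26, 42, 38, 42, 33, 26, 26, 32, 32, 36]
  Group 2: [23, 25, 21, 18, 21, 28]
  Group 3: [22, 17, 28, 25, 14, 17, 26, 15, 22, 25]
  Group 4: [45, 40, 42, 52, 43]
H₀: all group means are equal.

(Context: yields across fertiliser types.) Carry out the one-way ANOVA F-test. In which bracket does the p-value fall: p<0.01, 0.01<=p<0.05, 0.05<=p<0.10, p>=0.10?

Group means [33.30, 22.67, 21.10, 44.40], grand mean 29.097
SSB = Σnᵢ(x̄ᵢ−x̄)² = 2235.176; SSW = ΣΣ(x−x̄ᵢ)² = 715.533
MSB = 2235.176/3 = 745.0588; MSW = 715.533/27 = 26.5012
F = MSB/MSW = 28.1141
df = (3, 27)
p-value (upper-tail) = 0.00000
→ bracket: p<0.01

p-value bracket: p<0.01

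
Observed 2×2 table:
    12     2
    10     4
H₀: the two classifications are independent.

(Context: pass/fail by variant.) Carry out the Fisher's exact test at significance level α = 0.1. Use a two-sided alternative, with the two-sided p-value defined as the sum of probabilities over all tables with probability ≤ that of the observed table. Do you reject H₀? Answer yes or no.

reject H₀: no

Margins: r₁=14, r₂=14, c₁=22, c₂=6, n=28
p_obs = C(14,12)·C(14,10)/C(28,22); sum pmf over tables with pmf ≤ p_obs
p-value (two-sided) = 0.64831
At α=0.1: p ≥ α → fail to reject H₀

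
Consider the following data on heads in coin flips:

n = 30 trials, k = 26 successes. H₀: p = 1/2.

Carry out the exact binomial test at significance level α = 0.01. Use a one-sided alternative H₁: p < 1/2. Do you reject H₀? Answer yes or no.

reject H₀: no

Exact binomial: n=30, k=26, p₀=1/2=0.5000
P(X≤26) from Σ C(n,i)·p₀^i·(1−p₀)^(n−i)
p-value (one-sided, H₁ less) = 1.00000
At α=0.01: p ≥ α → fail to reject H₀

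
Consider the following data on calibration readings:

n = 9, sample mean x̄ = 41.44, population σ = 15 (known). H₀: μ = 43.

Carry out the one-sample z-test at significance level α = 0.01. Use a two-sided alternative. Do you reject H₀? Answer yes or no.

SE = σ/√n = 15/√9 = 5.0000
z = (x̄−μ₀)/SE = (41.44−43)/5.0000 = -0.3120
p-value (two-sided) = 0.75504
At α=0.01: p ≥ α → fail to reject H₀

reject H₀: no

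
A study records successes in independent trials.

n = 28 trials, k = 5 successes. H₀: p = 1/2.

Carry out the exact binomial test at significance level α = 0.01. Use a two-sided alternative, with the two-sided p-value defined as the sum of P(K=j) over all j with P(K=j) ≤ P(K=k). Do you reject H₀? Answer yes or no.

Exact binomial: n=28, k=5, p₀=1/2=0.5000
P(X=j) = C(n,j)·p₀^j·(1−p₀)^(n−j); p = Σ P(X=j) over j with P(X=j) ≤ P(X=5)
p-value (two-sided) = 0.00091
At α=0.01: p < α → reject H₀

reject H₀: yes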